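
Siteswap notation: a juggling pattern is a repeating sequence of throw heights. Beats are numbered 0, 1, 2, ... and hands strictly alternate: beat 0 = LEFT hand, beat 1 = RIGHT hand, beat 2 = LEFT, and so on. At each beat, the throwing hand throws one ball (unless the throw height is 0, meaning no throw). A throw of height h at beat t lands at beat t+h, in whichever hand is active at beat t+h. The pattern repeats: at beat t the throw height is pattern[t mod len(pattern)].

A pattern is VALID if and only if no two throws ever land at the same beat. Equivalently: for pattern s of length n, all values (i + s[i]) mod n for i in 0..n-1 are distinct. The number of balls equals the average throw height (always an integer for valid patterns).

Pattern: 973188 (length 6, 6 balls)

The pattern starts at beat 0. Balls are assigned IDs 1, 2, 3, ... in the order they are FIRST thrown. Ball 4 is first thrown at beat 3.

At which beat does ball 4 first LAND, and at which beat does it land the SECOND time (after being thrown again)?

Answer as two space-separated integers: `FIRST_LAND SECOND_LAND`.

Answer: 4 12

Derivation:
Beat 0 (L): throw ball1 h=9 -> lands@9:R; in-air after throw: [b1@9:R]
Beat 1 (R): throw ball2 h=7 -> lands@8:L; in-air after throw: [b2@8:L b1@9:R]
Beat 2 (L): throw ball3 h=3 -> lands@5:R; in-air after throw: [b3@5:R b2@8:L b1@9:R]
Beat 3 (R): throw ball4 h=1 -> lands@4:L; in-air after throw: [b4@4:L b3@5:R b2@8:L b1@9:R]
Beat 4 (L): throw ball4 h=8 -> lands@12:L; in-air after throw: [b3@5:R b2@8:L b1@9:R b4@12:L]
Beat 5 (R): throw ball3 h=8 -> lands@13:R; in-air after throw: [b2@8:L b1@9:R b4@12:L b3@13:R]
Beat 6 (L): throw ball5 h=9 -> lands@15:R; in-air after throw: [b2@8:L b1@9:R b4@12:L b3@13:R b5@15:R]
Beat 7 (R): throw ball6 h=7 -> lands@14:L; in-air after throw: [b2@8:L b1@9:R b4@12:L b3@13:R b6@14:L b5@15:R]
Beat 8 (L): throw ball2 h=3 -> lands@11:R; in-air after throw: [b1@9:R b2@11:R b4@12:L b3@13:R b6@14:L b5@15:R]
Beat 9 (R): throw ball1 h=1 -> lands@10:L; in-air after throw: [b1@10:L b2@11:R b4@12:L b3@13:R b6@14:L b5@15:R]
Beat 10 (L): throw ball1 h=8 -> lands@18:L; in-air after throw: [b2@11:R b4@12:L b3@13:R b6@14:L b5@15:R b1@18:L]
Beat 11 (R): throw ball2 h=8 -> lands@19:R; in-air after throw: [b4@12:L b3@13:R b6@14:L b5@15:R b1@18:L b2@19:R]
Beat 12 (L): throw ball4 h=9 -> lands@21:R; in-air after throw: [b3@13:R b6@14:L b5@15:R b1@18:L b2@19:R b4@21:R]
Ball 4: thrown@3 h=1 -> first land @4; rethrown@4 h=8 -> second land @12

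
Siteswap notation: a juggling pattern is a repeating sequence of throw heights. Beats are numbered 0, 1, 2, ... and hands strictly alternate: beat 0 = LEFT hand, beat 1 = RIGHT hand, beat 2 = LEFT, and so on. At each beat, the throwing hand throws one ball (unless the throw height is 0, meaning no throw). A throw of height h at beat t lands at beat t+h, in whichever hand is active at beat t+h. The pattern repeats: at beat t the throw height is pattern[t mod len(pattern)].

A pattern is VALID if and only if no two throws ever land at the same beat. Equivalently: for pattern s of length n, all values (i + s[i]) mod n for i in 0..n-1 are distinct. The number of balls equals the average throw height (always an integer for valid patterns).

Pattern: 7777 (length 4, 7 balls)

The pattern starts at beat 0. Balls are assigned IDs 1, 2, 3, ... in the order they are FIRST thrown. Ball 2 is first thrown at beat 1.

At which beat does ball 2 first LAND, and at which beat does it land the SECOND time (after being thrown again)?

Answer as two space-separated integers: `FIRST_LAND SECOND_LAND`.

Beat 0 (L): throw ball1 h=7 -> lands@7:R; in-air after throw: [b1@7:R]
Beat 1 (R): throw ball2 h=7 -> lands@8:L; in-air after throw: [b1@7:R b2@8:L]
Beat 2 (L): throw ball3 h=7 -> lands@9:R; in-air after throw: [b1@7:R b2@8:L b3@9:R]
Beat 3 (R): throw ball4 h=7 -> lands@10:L; in-air after throw: [b1@7:R b2@8:L b3@9:R b4@10:L]
Beat 4 (L): throw ball5 h=7 -> lands@11:R; in-air after throw: [b1@7:R b2@8:L b3@9:R b4@10:L b5@11:R]
Beat 5 (R): throw ball6 h=7 -> lands@12:L; in-air after throw: [b1@7:R b2@8:L b3@9:R b4@10:L b5@11:R b6@12:L]
Beat 6 (L): throw ball7 h=7 -> lands@13:R; in-air after throw: [b1@7:R b2@8:L b3@9:R b4@10:L b5@11:R b6@12:L b7@13:R]
Beat 7 (R): throw ball1 h=7 -> lands@14:L; in-air after throw: [b2@8:L b3@9:R b4@10:L b5@11:R b6@12:L b7@13:R b1@14:L]
Beat 8 (L): throw ball2 h=7 -> lands@15:R; in-air after throw: [b3@9:R b4@10:L b5@11:R b6@12:L b7@13:R b1@14:L b2@15:R]
Beat 9 (R): throw ball3 h=7 -> lands@16:L; in-air after throw: [b4@10:L b5@11:R b6@12:L b7@13:R b1@14:L b2@15:R b3@16:L]
Beat 10 (L): throw ball4 h=7 -> lands@17:R; in-air after throw: [b5@11:R b6@12:L b7@13:R b1@14:L b2@15:R b3@16:L b4@17:R]
Beat 11 (R): throw ball5 h=7 -> lands@18:L; in-air after throw: [b6@12:L b7@13:R b1@14:L b2@15:R b3@16:L b4@17:R b5@18:L]
Beat 12 (L): throw ball6 h=7 -> lands@19:R; in-air after throw: [b7@13:R b1@14:L b2@15:R b3@16:L b4@17:R b5@18:L b6@19:R]
Beat 13 (R): throw ball7 h=7 -> lands@20:L; in-air after throw: [b1@14:L b2@15:R b3@16:L b4@17:R b5@18:L b6@19:R b7@20:L]
Beat 14 (L): throw ball1 h=7 -> lands@21:R; in-air after throw: [b2@15:R b3@16:L b4@17:R b5@18:L b6@19:R b7@20:L b1@21:R]
Beat 15 (R): throw ball2 h=7 -> lands@22:L; in-air after throw: [b3@16:L b4@17:R b5@18:L b6@19:R b7@20:L b1@21:R b2@22:L]
Ball 2: thrown@1 h=7 -> first land @8; rethrown@8 h=7 -> second land @15

Answer: 8 15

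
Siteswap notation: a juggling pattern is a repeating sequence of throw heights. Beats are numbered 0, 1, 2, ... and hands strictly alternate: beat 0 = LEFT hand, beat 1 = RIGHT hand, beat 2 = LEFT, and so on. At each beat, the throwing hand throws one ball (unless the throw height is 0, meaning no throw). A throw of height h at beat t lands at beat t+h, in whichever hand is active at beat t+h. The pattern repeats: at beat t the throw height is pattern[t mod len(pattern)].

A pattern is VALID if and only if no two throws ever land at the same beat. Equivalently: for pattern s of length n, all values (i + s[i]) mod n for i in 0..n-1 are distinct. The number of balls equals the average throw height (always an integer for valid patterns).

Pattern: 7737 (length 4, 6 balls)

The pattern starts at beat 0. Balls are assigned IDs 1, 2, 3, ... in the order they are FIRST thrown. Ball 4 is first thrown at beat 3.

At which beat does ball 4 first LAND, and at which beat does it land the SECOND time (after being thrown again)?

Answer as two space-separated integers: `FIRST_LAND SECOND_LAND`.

Answer: 10 13

Derivation:
Beat 0 (L): throw ball1 h=7 -> lands@7:R; in-air after throw: [b1@7:R]
Beat 1 (R): throw ball2 h=7 -> lands@8:L; in-air after throw: [b1@7:R b2@8:L]
Beat 2 (L): throw ball3 h=3 -> lands@5:R; in-air after throw: [b3@5:R b1@7:R b2@8:L]
Beat 3 (R): throw ball4 h=7 -> lands@10:L; in-air after throw: [b3@5:R b1@7:R b2@8:L b4@10:L]
Beat 4 (L): throw ball5 h=7 -> lands@11:R; in-air after throw: [b3@5:R b1@7:R b2@8:L b4@10:L b5@11:R]
Beat 5 (R): throw ball3 h=7 -> lands@12:L; in-air after throw: [b1@7:R b2@8:L b4@10:L b5@11:R b3@12:L]
Beat 6 (L): throw ball6 h=3 -> lands@9:R; in-air after throw: [b1@7:R b2@8:L b6@9:R b4@10:L b5@11:R b3@12:L]
Beat 7 (R): throw ball1 h=7 -> lands@14:L; in-air after throw: [b2@8:L b6@9:R b4@10:L b5@11:R b3@12:L b1@14:L]
Beat 8 (L): throw ball2 h=7 -> lands@15:R; in-air after throw: [b6@9:R b4@10:L b5@11:R b3@12:L b1@14:L b2@15:R]
Beat 9 (R): throw ball6 h=7 -> lands@16:L; in-air after throw: [b4@10:L b5@11:R b3@12:L b1@14:L b2@15:R b6@16:L]
Beat 10 (L): throw ball4 h=3 -> lands@13:R; in-air after throw: [b5@11:R b3@12:L b4@13:R b1@14:L b2@15:R b6@16:L]
Beat 11 (R): throw ball5 h=7 -> lands@18:L; in-air after throw: [b3@12:L b4@13:R b1@14:L b2@15:R b6@16:L b5@18:L]
Beat 12 (L): throw ball3 h=7 -> lands@19:R; in-air after throw: [b4@13:R b1@14:L b2@15:R b6@16:L b5@18:L b3@19:R]
Ball 4: thrown@3 h=7 -> first land @10; rethrown@10 h=3 -> second land @13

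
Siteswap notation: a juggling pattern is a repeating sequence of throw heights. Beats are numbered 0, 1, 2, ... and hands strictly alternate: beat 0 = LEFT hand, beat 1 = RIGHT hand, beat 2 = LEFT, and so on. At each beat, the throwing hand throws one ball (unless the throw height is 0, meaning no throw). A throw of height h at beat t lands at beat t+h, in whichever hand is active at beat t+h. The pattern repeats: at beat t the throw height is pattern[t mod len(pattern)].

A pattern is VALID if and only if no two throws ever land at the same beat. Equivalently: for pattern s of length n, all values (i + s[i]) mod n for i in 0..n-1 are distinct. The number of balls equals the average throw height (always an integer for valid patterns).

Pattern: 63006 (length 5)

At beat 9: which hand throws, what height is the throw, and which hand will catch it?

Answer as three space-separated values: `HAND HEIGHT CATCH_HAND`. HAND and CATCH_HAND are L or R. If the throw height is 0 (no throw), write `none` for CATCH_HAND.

Beat 9: 9 mod 2 = 1, so hand = R
Throw height = pattern[9 mod 5] = pattern[4] = 6
Lands at beat 9+6=15, 15 mod 2 = 1, so catch hand = R

Answer: R 6 R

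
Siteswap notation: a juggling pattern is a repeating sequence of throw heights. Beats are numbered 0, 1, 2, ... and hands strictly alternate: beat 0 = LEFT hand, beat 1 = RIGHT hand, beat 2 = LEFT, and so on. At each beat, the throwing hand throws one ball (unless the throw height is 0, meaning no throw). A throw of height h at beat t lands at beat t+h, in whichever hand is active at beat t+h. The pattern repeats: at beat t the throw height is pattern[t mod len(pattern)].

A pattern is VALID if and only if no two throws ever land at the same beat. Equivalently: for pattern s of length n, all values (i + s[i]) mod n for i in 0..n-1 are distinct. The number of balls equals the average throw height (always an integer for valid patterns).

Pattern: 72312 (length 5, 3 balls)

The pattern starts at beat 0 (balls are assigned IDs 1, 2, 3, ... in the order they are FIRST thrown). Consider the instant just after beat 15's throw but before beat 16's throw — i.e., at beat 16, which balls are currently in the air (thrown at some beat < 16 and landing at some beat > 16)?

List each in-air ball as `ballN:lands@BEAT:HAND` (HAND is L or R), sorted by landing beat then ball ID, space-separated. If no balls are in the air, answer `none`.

Answer: ball1:lands@17:R ball3:lands@22:L

Derivation:
Beat 0 (L): throw ball1 h=7 -> lands@7:R; in-air after throw: [b1@7:R]
Beat 1 (R): throw ball2 h=2 -> lands@3:R; in-air after throw: [b2@3:R b1@7:R]
Beat 2 (L): throw ball3 h=3 -> lands@5:R; in-air after throw: [b2@3:R b3@5:R b1@7:R]
Beat 3 (R): throw ball2 h=1 -> lands@4:L; in-air after throw: [b2@4:L b3@5:R b1@7:R]
Beat 4 (L): throw ball2 h=2 -> lands@6:L; in-air after throw: [b3@5:R b2@6:L b1@7:R]
Beat 5 (R): throw ball3 h=7 -> lands@12:L; in-air after throw: [b2@6:L b1@7:R b3@12:L]
Beat 6 (L): throw ball2 h=2 -> lands@8:L; in-air after throw: [b1@7:R b2@8:L b3@12:L]
Beat 7 (R): throw ball1 h=3 -> lands@10:L; in-air after throw: [b2@8:L b1@10:L b3@12:L]
Beat 8 (L): throw ball2 h=1 -> lands@9:R; in-air after throw: [b2@9:R b1@10:L b3@12:L]
Beat 9 (R): throw ball2 h=2 -> lands@11:R; in-air after throw: [b1@10:L b2@11:R b3@12:L]
Beat 10 (L): throw ball1 h=7 -> lands@17:R; in-air after throw: [b2@11:R b3@12:L b1@17:R]
Beat 11 (R): throw ball2 h=2 -> lands@13:R; in-air after throw: [b3@12:L b2@13:R b1@17:R]
Beat 12 (L): throw ball3 h=3 -> lands@15:R; in-air after throw: [b2@13:R b3@15:R b1@17:R]
Beat 13 (R): throw ball2 h=1 -> lands@14:L; in-air after throw: [b2@14:L b3@15:R b1@17:R]
Beat 14 (L): throw ball2 h=2 -> lands@16:L; in-air after throw: [b3@15:R b2@16:L b1@17:R]
Beat 15 (R): throw ball3 h=7 -> lands@22:L; in-air after throw: [b2@16:L b1@17:R b3@22:L]
Beat 16 (L): throw ball2 h=2 -> lands@18:L; in-air after throw: [b1@17:R b2@18:L b3@22:L]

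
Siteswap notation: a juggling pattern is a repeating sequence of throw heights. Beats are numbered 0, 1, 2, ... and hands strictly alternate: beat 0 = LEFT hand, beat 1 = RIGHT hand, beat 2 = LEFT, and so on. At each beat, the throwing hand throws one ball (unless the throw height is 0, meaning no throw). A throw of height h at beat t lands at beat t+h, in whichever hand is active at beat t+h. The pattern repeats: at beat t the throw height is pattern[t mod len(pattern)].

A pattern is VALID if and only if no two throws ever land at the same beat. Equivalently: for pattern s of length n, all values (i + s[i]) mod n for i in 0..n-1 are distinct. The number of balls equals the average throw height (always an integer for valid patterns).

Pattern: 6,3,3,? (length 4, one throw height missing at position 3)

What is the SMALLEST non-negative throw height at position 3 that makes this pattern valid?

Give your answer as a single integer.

Answer: 0

Derivation:
i=0: (0 + 6) mod 4 = 2
i=1: (1 + 3) mod 4 = 0
i=2: (2 + 3) mod 4 = 1
i=3: s[i]=? (unknown)
Known residues: [0, 1, 2]; need a permutation of 0..3, so missing residue r = 3
Need (3 + s) mod 4 = 3; smallest s = (3 - 3) mod 4 = 0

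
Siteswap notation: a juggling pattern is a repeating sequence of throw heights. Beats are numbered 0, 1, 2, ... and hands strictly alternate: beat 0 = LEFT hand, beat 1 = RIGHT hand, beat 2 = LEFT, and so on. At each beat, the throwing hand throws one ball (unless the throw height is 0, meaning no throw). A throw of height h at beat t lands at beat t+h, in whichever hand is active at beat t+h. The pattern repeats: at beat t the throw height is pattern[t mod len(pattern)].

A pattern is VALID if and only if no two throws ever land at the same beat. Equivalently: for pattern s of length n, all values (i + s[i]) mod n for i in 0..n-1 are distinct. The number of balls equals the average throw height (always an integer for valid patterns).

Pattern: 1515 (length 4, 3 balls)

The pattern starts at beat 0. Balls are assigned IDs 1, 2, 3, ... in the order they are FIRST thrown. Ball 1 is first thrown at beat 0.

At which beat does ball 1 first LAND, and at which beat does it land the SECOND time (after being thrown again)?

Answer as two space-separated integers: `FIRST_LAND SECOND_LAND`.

Beat 0 (L): throw ball1 h=1 -> lands@1:R; in-air after throw: [b1@1:R]
Beat 1 (R): throw ball1 h=5 -> lands@6:L; in-air after throw: [b1@6:L]
Beat 2 (L): throw ball2 h=1 -> lands@3:R; in-air after throw: [b2@3:R b1@6:L]
Beat 3 (R): throw ball2 h=5 -> lands@8:L; in-air after throw: [b1@6:L b2@8:L]
Beat 4 (L): throw ball3 h=1 -> lands@5:R; in-air after throw: [b3@5:R b1@6:L b2@8:L]
Beat 5 (R): throw ball3 h=5 -> lands@10:L; in-air after throw: [b1@6:L b2@8:L b3@10:L]
Beat 6 (L): throw ball1 h=1 -> lands@7:R; in-air after throw: [b1@7:R b2@8:L b3@10:L]
Ball 1: thrown@0 h=1 -> first land @1; rethrown@1 h=5 -> second land @6

Answer: 1 6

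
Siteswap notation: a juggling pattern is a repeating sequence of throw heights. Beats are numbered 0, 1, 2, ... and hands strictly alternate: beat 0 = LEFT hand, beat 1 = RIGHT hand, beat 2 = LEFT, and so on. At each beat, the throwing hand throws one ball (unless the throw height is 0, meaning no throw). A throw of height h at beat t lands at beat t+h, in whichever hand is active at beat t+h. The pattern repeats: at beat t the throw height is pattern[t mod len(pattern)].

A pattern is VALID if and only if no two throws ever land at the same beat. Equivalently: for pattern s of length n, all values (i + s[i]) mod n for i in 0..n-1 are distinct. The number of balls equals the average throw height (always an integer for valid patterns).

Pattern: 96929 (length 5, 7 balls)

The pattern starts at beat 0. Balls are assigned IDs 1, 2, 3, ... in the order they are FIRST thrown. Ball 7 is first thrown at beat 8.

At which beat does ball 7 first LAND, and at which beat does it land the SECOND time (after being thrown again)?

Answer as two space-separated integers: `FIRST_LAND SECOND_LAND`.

Answer: 10 19

Derivation:
Beat 0 (L): throw ball1 h=9 -> lands@9:R; in-air after throw: [b1@9:R]
Beat 1 (R): throw ball2 h=6 -> lands@7:R; in-air after throw: [b2@7:R b1@9:R]
Beat 2 (L): throw ball3 h=9 -> lands@11:R; in-air after throw: [b2@7:R b1@9:R b3@11:R]
Beat 3 (R): throw ball4 h=2 -> lands@5:R; in-air after throw: [b4@5:R b2@7:R b1@9:R b3@11:R]
Beat 4 (L): throw ball5 h=9 -> lands@13:R; in-air after throw: [b4@5:R b2@7:R b1@9:R b3@11:R b5@13:R]
Beat 5 (R): throw ball4 h=9 -> lands@14:L; in-air after throw: [b2@7:R b1@9:R b3@11:R b5@13:R b4@14:L]
Beat 6 (L): throw ball6 h=6 -> lands@12:L; in-air after throw: [b2@7:R b1@9:R b3@11:R b6@12:L b5@13:R b4@14:L]
Beat 7 (R): throw ball2 h=9 -> lands@16:L; in-air after throw: [b1@9:R b3@11:R b6@12:L b5@13:R b4@14:L b2@16:L]
Beat 8 (L): throw ball7 h=2 -> lands@10:L; in-air after throw: [b1@9:R b7@10:L b3@11:R b6@12:L b5@13:R b4@14:L b2@16:L]
Beat 9 (R): throw ball1 h=9 -> lands@18:L; in-air after throw: [b7@10:L b3@11:R b6@12:L b5@13:R b4@14:L b2@16:L b1@18:L]
Beat 10 (L): throw ball7 h=9 -> lands@19:R; in-air after throw: [b3@11:R b6@12:L b5@13:R b4@14:L b2@16:L b1@18:L b7@19:R]
Beat 11 (R): throw ball3 h=6 -> lands@17:R; in-air after throw: [b6@12:L b5@13:R b4@14:L b2@16:L b3@17:R b1@18:L b7@19:R]
Beat 12 (L): throw ball6 h=9 -> lands@21:R; in-air after throw: [b5@13:R b4@14:L b2@16:L b3@17:R b1@18:L b7@19:R b6@21:R]
Beat 13 (R): throw ball5 h=2 -> lands@15:R; in-air after throw: [b4@14:L b5@15:R b2@16:L b3@17:R b1@18:L b7@19:R b6@21:R]
Beat 14 (L): throw ball4 h=9 -> lands@23:R; in-air after throw: [b5@15:R b2@16:L b3@17:R b1@18:L b7@19:R b6@21:R b4@23:R]
Beat 15 (R): throw ball5 h=9 -> lands@24:L; in-air after throw: [b2@16:L b3@17:R b1@18:L b7@19:R b6@21:R b4@23:R b5@24:L]
Beat 16 (L): throw ball2 h=6 -> lands@22:L; in-air after throw: [b3@17:R b1@18:L b7@19:R b6@21:R b2@22:L b4@23:R b5@24:L]
Beat 17 (R): throw ball3 h=9 -> lands@26:L; in-air after throw: [b1@18:L b7@19:R b6@21:R b2@22:L b4@23:R b5@24:L b3@26:L]
Beat 18 (L): throw ball1 h=2 -> lands@20:L; in-air after throw: [b7@19:R b1@20:L b6@21:R b2@22:L b4@23:R b5@24:L b3@26:L]
Beat 19 (R): throw ball7 h=9 -> lands@28:L; in-air after throw: [b1@20:L b6@21:R b2@22:L b4@23:R b5@24:L b3@26:L b7@28:L]
Ball 7: thrown@8 h=2 -> first land @10; rethrown@10 h=9 -> second land @19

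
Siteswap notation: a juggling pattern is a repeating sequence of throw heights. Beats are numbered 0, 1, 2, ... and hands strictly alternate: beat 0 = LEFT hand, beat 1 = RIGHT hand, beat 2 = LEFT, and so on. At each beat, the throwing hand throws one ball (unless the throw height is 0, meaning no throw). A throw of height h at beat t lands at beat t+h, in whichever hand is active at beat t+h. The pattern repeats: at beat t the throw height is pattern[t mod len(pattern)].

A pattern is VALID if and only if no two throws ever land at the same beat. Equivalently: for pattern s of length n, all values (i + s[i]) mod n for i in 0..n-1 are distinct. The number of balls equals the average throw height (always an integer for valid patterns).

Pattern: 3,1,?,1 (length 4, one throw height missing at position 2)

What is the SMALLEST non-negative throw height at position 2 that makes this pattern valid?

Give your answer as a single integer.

i=0: (0 + 3) mod 4 = 3
i=1: (1 + 1) mod 4 = 2
i=2: s[i]=? (unknown)
i=3: (3 + 1) mod 4 = 0
Known residues: [0, 2, 3]; need a permutation of 0..3, so missing residue r = 1
Need (2 + s) mod 4 = 1; smallest s = (1 - 2) mod 4 = 3

Answer: 3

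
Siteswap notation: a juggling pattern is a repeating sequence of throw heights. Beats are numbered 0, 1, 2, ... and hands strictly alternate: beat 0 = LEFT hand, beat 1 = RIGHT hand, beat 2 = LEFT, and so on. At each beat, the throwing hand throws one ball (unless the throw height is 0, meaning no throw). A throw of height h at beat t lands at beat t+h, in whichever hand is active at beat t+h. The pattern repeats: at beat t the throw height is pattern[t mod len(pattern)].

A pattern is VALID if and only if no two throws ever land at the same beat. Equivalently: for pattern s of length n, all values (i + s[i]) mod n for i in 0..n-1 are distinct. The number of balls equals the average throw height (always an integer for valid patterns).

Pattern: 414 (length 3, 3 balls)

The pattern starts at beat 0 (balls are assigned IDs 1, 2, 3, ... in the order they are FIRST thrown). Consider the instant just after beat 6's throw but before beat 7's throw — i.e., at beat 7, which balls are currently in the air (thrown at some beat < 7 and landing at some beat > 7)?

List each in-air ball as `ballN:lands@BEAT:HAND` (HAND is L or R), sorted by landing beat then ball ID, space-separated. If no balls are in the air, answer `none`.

Answer: ball1:lands@9:R ball2:lands@10:L

Derivation:
Beat 0 (L): throw ball1 h=4 -> lands@4:L; in-air after throw: [b1@4:L]
Beat 1 (R): throw ball2 h=1 -> lands@2:L; in-air after throw: [b2@2:L b1@4:L]
Beat 2 (L): throw ball2 h=4 -> lands@6:L; in-air after throw: [b1@4:L b2@6:L]
Beat 3 (R): throw ball3 h=4 -> lands@7:R; in-air after throw: [b1@4:L b2@6:L b3@7:R]
Beat 4 (L): throw ball1 h=1 -> lands@5:R; in-air after throw: [b1@5:R b2@6:L b3@7:R]
Beat 5 (R): throw ball1 h=4 -> lands@9:R; in-air after throw: [b2@6:L b3@7:R b1@9:R]
Beat 6 (L): throw ball2 h=4 -> lands@10:L; in-air after throw: [b3@7:R b1@9:R b2@10:L]
Beat 7 (R): throw ball3 h=1 -> lands@8:L; in-air after throw: [b3@8:L b1@9:R b2@10:L]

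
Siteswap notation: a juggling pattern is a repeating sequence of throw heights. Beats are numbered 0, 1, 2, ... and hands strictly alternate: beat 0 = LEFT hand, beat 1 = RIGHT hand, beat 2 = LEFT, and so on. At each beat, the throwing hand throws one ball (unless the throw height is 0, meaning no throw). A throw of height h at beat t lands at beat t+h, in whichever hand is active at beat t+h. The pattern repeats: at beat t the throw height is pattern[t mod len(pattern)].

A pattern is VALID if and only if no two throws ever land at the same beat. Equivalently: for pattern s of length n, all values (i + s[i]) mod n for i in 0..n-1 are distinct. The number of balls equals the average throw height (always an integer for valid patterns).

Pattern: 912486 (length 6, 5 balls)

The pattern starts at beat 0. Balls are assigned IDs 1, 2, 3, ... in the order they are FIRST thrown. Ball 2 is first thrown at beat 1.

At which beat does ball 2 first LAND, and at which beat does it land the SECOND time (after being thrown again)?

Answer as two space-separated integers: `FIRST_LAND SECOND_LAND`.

Beat 0 (L): throw ball1 h=9 -> lands@9:R; in-air after throw: [b1@9:R]
Beat 1 (R): throw ball2 h=1 -> lands@2:L; in-air after throw: [b2@2:L b1@9:R]
Beat 2 (L): throw ball2 h=2 -> lands@4:L; in-air after throw: [b2@4:L b1@9:R]
Beat 3 (R): throw ball3 h=4 -> lands@7:R; in-air after throw: [b2@4:L b3@7:R b1@9:R]
Beat 4 (L): throw ball2 h=8 -> lands@12:L; in-air after throw: [b3@7:R b1@9:R b2@12:L]
Ball 2: thrown@1 h=1 -> first land @2; rethrown@2 h=2 -> second land @4

Answer: 2 4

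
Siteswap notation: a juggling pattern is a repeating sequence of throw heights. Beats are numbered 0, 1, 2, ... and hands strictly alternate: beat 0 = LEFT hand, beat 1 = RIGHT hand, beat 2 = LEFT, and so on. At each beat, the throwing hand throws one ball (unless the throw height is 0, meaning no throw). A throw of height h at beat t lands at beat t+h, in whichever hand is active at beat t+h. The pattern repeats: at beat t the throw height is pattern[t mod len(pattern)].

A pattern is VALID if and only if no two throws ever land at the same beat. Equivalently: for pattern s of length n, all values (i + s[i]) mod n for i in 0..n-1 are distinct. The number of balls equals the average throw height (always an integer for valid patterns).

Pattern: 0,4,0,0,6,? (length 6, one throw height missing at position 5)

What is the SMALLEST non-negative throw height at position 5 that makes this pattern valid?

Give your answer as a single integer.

i=0: (0 + 0) mod 6 = 0
i=1: (1 + 4) mod 6 = 5
i=2: (2 + 0) mod 6 = 2
i=3: (3 + 0) mod 6 = 3
i=4: (4 + 6) mod 6 = 4
i=5: s[i]=? (unknown)
Known residues: [0, 2, 3, 4, 5]; need a permutation of 0..5, so missing residue r = 1
Need (5 + s) mod 6 = 1; smallest s = (1 - 5) mod 6 = 2

Answer: 2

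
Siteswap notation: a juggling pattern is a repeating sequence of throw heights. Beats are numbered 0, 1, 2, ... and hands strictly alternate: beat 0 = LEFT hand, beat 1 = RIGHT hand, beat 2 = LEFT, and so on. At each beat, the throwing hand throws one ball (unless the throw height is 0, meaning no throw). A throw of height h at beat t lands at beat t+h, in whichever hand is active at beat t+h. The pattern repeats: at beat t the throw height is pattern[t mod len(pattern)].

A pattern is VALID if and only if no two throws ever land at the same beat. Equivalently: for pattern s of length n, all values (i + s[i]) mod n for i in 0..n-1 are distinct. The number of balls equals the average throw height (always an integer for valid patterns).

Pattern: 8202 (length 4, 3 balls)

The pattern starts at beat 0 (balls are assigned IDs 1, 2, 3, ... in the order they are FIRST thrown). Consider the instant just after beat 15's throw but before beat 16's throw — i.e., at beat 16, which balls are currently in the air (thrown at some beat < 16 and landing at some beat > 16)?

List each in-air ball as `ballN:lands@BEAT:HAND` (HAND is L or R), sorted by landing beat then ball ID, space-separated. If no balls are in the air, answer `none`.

Answer: ball2:lands@17:R ball3:lands@20:L

Derivation:
Beat 0 (L): throw ball1 h=8 -> lands@8:L; in-air after throw: [b1@8:L]
Beat 1 (R): throw ball2 h=2 -> lands@3:R; in-air after throw: [b2@3:R b1@8:L]
Beat 3 (R): throw ball2 h=2 -> lands@5:R; in-air after throw: [b2@5:R b1@8:L]
Beat 4 (L): throw ball3 h=8 -> lands@12:L; in-air after throw: [b2@5:R b1@8:L b3@12:L]
Beat 5 (R): throw ball2 h=2 -> lands@7:R; in-air after throw: [b2@7:R b1@8:L b3@12:L]
Beat 7 (R): throw ball2 h=2 -> lands@9:R; in-air after throw: [b1@8:L b2@9:R b3@12:L]
Beat 8 (L): throw ball1 h=8 -> lands@16:L; in-air after throw: [b2@9:R b3@12:L b1@16:L]
Beat 9 (R): throw ball2 h=2 -> lands@11:R; in-air after throw: [b2@11:R b3@12:L b1@16:L]
Beat 11 (R): throw ball2 h=2 -> lands@13:R; in-air after throw: [b3@12:L b2@13:R b1@16:L]
Beat 12 (L): throw ball3 h=8 -> lands@20:L; in-air after throw: [b2@13:R b1@16:L b3@20:L]
Beat 13 (R): throw ball2 h=2 -> lands@15:R; in-air after throw: [b2@15:R b1@16:L b3@20:L]
Beat 15 (R): throw ball2 h=2 -> lands@17:R; in-air after throw: [b1@16:L b2@17:R b3@20:L]
Beat 16 (L): throw ball1 h=8 -> lands@24:L; in-air after throw: [b2@17:R b3@20:L b1@24:L]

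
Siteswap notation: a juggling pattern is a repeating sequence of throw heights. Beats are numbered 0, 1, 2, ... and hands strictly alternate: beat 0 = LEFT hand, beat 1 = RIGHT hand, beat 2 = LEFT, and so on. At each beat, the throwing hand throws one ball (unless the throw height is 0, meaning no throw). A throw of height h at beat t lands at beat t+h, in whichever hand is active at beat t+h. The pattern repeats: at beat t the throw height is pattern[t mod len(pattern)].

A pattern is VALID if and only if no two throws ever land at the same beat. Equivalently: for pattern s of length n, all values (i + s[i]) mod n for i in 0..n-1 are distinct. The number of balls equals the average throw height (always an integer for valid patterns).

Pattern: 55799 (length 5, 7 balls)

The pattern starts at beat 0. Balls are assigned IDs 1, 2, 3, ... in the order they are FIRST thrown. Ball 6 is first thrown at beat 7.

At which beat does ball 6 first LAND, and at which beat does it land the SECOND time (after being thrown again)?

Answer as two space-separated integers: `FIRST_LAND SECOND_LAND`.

Answer: 14 23

Derivation:
Beat 0 (L): throw ball1 h=5 -> lands@5:R; in-air after throw: [b1@5:R]
Beat 1 (R): throw ball2 h=5 -> lands@6:L; in-air after throw: [b1@5:R b2@6:L]
Beat 2 (L): throw ball3 h=7 -> lands@9:R; in-air after throw: [b1@5:R b2@6:L b3@9:R]
Beat 3 (R): throw ball4 h=9 -> lands@12:L; in-air after throw: [b1@5:R b2@6:L b3@9:R b4@12:L]
Beat 4 (L): throw ball5 h=9 -> lands@13:R; in-air after throw: [b1@5:R b2@6:L b3@9:R b4@12:L b5@13:R]
Beat 5 (R): throw ball1 h=5 -> lands@10:L; in-air after throw: [b2@6:L b3@9:R b1@10:L b4@12:L b5@13:R]
Beat 6 (L): throw ball2 h=5 -> lands@11:R; in-air after throw: [b3@9:R b1@10:L b2@11:R b4@12:L b5@13:R]
Beat 7 (R): throw ball6 h=7 -> lands@14:L; in-air after throw: [b3@9:R b1@10:L b2@11:R b4@12:L b5@13:R b6@14:L]
Beat 8 (L): throw ball7 h=9 -> lands@17:R; in-air after throw: [b3@9:R b1@10:L b2@11:R b4@12:L b5@13:R b6@14:L b7@17:R]
Beat 9 (R): throw ball3 h=9 -> lands@18:L; in-air after throw: [b1@10:L b2@11:R b4@12:L b5@13:R b6@14:L b7@17:R b3@18:L]
Beat 10 (L): throw ball1 h=5 -> lands@15:R; in-air after throw: [b2@11:R b4@12:L b5@13:R b6@14:L b1@15:R b7@17:R b3@18:L]
Beat 11 (R): throw ball2 h=5 -> lands@16:L; in-air after throw: [b4@12:L b5@13:R b6@14:L b1@15:R b2@16:L b7@17:R b3@18:L]
Beat 12 (L): throw ball4 h=7 -> lands@19:R; in-air after throw: [b5@13:R b6@14:L b1@15:R b2@16:L b7@17:R b3@18:L b4@19:R]
Beat 13 (R): throw ball5 h=9 -> lands@22:L; in-air after throw: [b6@14:L b1@15:R b2@16:L b7@17:R b3@18:L b4@19:R b5@22:L]
Beat 14 (L): throw ball6 h=9 -> lands@23:R; in-air after throw: [b1@15:R b2@16:L b7@17:R b3@18:L b4@19:R b5@22:L b6@23:R]
Beat 15 (R): throw ball1 h=5 -> lands@20:L; in-air after throw: [b2@16:L b7@17:R b3@18:L b4@19:R b1@20:L b5@22:L b6@23:R]
Beat 16 (L): throw ball2 h=5 -> lands@21:R; in-air after throw: [b7@17:R b3@18:L b4@19:R b1@20:L b2@21:R b5@22:L b6@23:R]
Beat 17 (R): throw ball7 h=7 -> lands@24:L; in-air after throw: [b3@18:L b4@19:R b1@20:L b2@21:R b5@22:L b6@23:R b7@24:L]
Beat 18 (L): throw ball3 h=9 -> lands@27:R; in-air after throw: [b4@19:R b1@20:L b2@21:R b5@22:L b6@23:R b7@24:L b3@27:R]
Beat 19 (R): throw ball4 h=9 -> lands@28:L; in-air after throw: [b1@20:L b2@21:R b5@22:L b6@23:R b7@24:L b3@27:R b4@28:L]
Beat 20 (L): throw ball1 h=5 -> lands@25:R; in-air after throw: [b2@21:R b5@22:L b6@23:R b7@24:L b1@25:R b3@27:R b4@28:L]
Ball 6: thrown@7 h=7 -> first land @14; rethrown@14 h=9 -> second land @23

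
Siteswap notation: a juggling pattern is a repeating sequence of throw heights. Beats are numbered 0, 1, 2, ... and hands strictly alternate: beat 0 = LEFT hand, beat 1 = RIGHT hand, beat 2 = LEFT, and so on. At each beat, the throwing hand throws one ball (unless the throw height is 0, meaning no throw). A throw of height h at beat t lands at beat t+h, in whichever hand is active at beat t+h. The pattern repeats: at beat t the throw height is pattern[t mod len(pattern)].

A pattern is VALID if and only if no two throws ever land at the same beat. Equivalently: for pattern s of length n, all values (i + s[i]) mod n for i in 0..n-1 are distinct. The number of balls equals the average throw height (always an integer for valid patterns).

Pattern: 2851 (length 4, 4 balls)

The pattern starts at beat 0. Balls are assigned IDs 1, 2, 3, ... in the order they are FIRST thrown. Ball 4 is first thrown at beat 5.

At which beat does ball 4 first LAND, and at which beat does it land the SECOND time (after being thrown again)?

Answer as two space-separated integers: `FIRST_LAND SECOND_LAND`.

Beat 0 (L): throw ball1 h=2 -> lands@2:L; in-air after throw: [b1@2:L]
Beat 1 (R): throw ball2 h=8 -> lands@9:R; in-air after throw: [b1@2:L b2@9:R]
Beat 2 (L): throw ball1 h=5 -> lands@7:R; in-air after throw: [b1@7:R b2@9:R]
Beat 3 (R): throw ball3 h=1 -> lands@4:L; in-air after throw: [b3@4:L b1@7:R b2@9:R]
Beat 4 (L): throw ball3 h=2 -> lands@6:L; in-air after throw: [b3@6:L b1@7:R b2@9:R]
Beat 5 (R): throw ball4 h=8 -> lands@13:R; in-air after throw: [b3@6:L b1@7:R b2@9:R b4@13:R]
Beat 6 (L): throw ball3 h=5 -> lands@11:R; in-air after throw: [b1@7:R b2@9:R b3@11:R b4@13:R]
Beat 7 (R): throw ball1 h=1 -> lands@8:L; in-air after throw: [b1@8:L b2@9:R b3@11:R b4@13:R]
Beat 8 (L): throw ball1 h=2 -> lands@10:L; in-air after throw: [b2@9:R b1@10:L b3@11:R b4@13:R]
Beat 9 (R): throw ball2 h=8 -> lands@17:R; in-air after throw: [b1@10:L b3@11:R b4@13:R b2@17:R]
Beat 10 (L): throw ball1 h=5 -> lands@15:R; in-air after throw: [b3@11:R b4@13:R b1@15:R b2@17:R]
Beat 11 (R): throw ball3 h=1 -> lands@12:L; in-air after throw: [b3@12:L b4@13:R b1@15:R b2@17:R]
Beat 12 (L): throw ball3 h=2 -> lands@14:L; in-air after throw: [b4@13:R b3@14:L b1@15:R b2@17:R]
Beat 13 (R): throw ball4 h=8 -> lands@21:R; in-air after throw: [b3@14:L b1@15:R b2@17:R b4@21:R]
Beat 14 (L): throw ball3 h=5 -> lands@19:R; in-air after throw: [b1@15:R b2@17:R b3@19:R b4@21:R]
Beat 15 (R): throw ball1 h=1 -> lands@16:L; in-air after throw: [b1@16:L b2@17:R b3@19:R b4@21:R]
Beat 16 (L): throw ball1 h=2 -> lands@18:L; in-air after throw: [b2@17:R b1@18:L b3@19:R b4@21:R]
Beat 17 (R): throw ball2 h=8 -> lands@25:R; in-air after throw: [b1@18:L b3@19:R b4@21:R b2@25:R]
Beat 18 (L): throw ball1 h=5 -> lands@23:R; in-air after throw: [b3@19:R b4@21:R b1@23:R b2@25:R]
Beat 19 (R): throw ball3 h=1 -> lands@20:L; in-air after throw: [b3@20:L b4@21:R b1@23:R b2@25:R]
Beat 20 (L): throw ball3 h=2 -> lands@22:L; in-air after throw: [b4@21:R b3@22:L b1@23:R b2@25:R]
Beat 21 (R): throw ball4 h=8 -> lands@29:R; in-air after throw: [b3@22:L b1@23:R b2@25:R b4@29:R]
Ball 4: thrown@5 h=8 -> first land @13; rethrown@13 h=8 -> second land @21

Answer: 13 21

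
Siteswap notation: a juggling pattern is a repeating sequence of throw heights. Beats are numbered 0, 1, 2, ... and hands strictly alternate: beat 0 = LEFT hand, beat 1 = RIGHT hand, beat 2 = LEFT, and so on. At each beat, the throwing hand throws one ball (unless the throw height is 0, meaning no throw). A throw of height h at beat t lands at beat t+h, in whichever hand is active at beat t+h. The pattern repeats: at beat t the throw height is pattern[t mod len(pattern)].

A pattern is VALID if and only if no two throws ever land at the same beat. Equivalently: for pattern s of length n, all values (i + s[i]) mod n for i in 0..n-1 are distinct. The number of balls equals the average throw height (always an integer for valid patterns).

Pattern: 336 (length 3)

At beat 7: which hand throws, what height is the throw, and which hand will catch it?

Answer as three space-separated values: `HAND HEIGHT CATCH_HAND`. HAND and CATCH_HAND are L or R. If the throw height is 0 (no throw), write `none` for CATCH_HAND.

Answer: R 3 L

Derivation:
Beat 7: 7 mod 2 = 1, so hand = R
Throw height = pattern[7 mod 3] = pattern[1] = 3
Lands at beat 7+3=10, 10 mod 2 = 0, so catch hand = L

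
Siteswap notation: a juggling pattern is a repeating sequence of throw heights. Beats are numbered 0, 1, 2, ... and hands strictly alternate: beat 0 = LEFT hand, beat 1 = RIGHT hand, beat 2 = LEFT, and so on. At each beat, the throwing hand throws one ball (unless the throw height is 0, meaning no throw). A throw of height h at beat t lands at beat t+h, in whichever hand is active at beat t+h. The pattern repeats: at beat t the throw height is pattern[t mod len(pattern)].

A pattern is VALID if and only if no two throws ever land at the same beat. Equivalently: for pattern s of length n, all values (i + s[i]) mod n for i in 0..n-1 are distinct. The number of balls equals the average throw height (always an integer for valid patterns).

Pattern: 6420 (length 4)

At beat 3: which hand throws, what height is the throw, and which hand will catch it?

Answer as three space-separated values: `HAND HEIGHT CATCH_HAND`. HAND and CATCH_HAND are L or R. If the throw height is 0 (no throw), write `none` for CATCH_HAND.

Answer: R 0 none

Derivation:
Beat 3: 3 mod 2 = 1, so hand = R
Throw height = pattern[3 mod 4] = pattern[3] = 0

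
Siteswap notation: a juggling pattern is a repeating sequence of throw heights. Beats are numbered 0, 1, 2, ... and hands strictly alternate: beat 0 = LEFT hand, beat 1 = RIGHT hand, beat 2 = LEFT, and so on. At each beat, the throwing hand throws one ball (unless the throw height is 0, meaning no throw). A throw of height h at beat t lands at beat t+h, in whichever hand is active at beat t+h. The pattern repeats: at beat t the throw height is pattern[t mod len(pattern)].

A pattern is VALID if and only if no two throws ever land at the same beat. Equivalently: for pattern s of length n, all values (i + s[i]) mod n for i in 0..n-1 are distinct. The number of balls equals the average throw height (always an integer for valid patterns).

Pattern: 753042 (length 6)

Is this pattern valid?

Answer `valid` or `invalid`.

i=0: (i + s[i]) mod n = (0 + 7) mod 6 = 1
i=1: (i + s[i]) mod n = (1 + 5) mod 6 = 0
i=2: (i + s[i]) mod n = (2 + 3) mod 6 = 5
i=3: (i + s[i]) mod n = (3 + 0) mod 6 = 3
i=4: (i + s[i]) mod n = (4 + 4) mod 6 = 2
i=5: (i + s[i]) mod n = (5 + 2) mod 6 = 1
Residues: [1, 0, 5, 3, 2, 1], distinct: False

Answer: invalid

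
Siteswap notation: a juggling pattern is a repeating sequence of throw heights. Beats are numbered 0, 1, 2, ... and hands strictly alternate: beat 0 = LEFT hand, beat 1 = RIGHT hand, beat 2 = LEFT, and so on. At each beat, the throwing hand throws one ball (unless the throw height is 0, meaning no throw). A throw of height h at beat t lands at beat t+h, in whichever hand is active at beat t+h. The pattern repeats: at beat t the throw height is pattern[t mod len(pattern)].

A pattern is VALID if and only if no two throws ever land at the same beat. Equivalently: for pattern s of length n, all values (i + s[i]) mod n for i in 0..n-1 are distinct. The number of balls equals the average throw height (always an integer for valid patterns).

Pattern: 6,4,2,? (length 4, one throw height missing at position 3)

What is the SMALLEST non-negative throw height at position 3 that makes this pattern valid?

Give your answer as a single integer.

i=0: (0 + 6) mod 4 = 2
i=1: (1 + 4) mod 4 = 1
i=2: (2 + 2) mod 4 = 0
i=3: s[i]=? (unknown)
Known residues: [0, 1, 2]; need a permutation of 0..3, so missing residue r = 3
Need (3 + s) mod 4 = 3; smallest s = (3 - 3) mod 4 = 0

Answer: 0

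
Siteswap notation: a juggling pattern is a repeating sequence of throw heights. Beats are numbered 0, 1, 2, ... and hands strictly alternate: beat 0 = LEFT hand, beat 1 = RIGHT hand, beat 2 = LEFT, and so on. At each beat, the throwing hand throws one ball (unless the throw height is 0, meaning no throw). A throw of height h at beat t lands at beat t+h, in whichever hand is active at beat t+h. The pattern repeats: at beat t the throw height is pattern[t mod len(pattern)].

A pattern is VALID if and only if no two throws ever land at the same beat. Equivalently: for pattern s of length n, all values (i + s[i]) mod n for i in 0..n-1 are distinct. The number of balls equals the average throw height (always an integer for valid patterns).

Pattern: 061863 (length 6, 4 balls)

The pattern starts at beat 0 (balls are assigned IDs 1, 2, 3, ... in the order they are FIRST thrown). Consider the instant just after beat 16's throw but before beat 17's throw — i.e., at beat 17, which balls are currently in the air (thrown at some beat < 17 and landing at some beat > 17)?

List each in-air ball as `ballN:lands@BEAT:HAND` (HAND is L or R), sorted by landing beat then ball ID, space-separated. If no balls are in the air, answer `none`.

Answer: ball1:lands@19:R ball3:lands@22:L ball2:lands@23:R

Derivation:
Beat 1 (R): throw ball1 h=6 -> lands@7:R; in-air after throw: [b1@7:R]
Beat 2 (L): throw ball2 h=1 -> lands@3:R; in-air after throw: [b2@3:R b1@7:R]
Beat 3 (R): throw ball2 h=8 -> lands@11:R; in-air after throw: [b1@7:R b2@11:R]
Beat 4 (L): throw ball3 h=6 -> lands@10:L; in-air after throw: [b1@7:R b3@10:L b2@11:R]
Beat 5 (R): throw ball4 h=3 -> lands@8:L; in-air after throw: [b1@7:R b4@8:L b3@10:L b2@11:R]
Beat 7 (R): throw ball1 h=6 -> lands@13:R; in-air after throw: [b4@8:L b3@10:L b2@11:R b1@13:R]
Beat 8 (L): throw ball4 h=1 -> lands@9:R; in-air after throw: [b4@9:R b3@10:L b2@11:R b1@13:R]
Beat 9 (R): throw ball4 h=8 -> lands@17:R; in-air after throw: [b3@10:L b2@11:R b1@13:R b4@17:R]
Beat 10 (L): throw ball3 h=6 -> lands@16:L; in-air after throw: [b2@11:R b1@13:R b3@16:L b4@17:R]
Beat 11 (R): throw ball2 h=3 -> lands@14:L; in-air after throw: [b1@13:R b2@14:L b3@16:L b4@17:R]
Beat 13 (R): throw ball1 h=6 -> lands@19:R; in-air after throw: [b2@14:L b3@16:L b4@17:R b1@19:R]
Beat 14 (L): throw ball2 h=1 -> lands@15:R; in-air after throw: [b2@15:R b3@16:L b4@17:R b1@19:R]
Beat 15 (R): throw ball2 h=8 -> lands@23:R; in-air after throw: [b3@16:L b4@17:R b1@19:R b2@23:R]
Beat 16 (L): throw ball3 h=6 -> lands@22:L; in-air after throw: [b4@17:R b1@19:R b3@22:L b2@23:R]
Beat 17 (R): throw ball4 h=3 -> lands@20:L; in-air after throw: [b1@19:R b4@20:L b3@22:L b2@23:R]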